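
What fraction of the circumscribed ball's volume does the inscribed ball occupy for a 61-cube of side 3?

V_in / V_out = (r_in/r_out)^61 = (1/√61)^61 = 61^(-61/2) ≈ 3.52728e-55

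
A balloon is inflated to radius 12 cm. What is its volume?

V_3(12) = π^(3/2) · (12)^3 / Γ(3/2 + 1) = 2304·π ≈ 7238.23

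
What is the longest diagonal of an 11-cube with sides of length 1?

d = √(1² + 1² + ... + 1²) [11 terms] = √(11·1²) = 1√11 ≈ 3.31662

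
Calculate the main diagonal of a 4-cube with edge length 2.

||(2,2,...,2)|| = √(4)·2 = 4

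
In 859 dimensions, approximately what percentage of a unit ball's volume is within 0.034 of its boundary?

1 - (1-0.034)^859 ≈ 1 - 1.246e-13 ≈ (100 - 1.25e-11)%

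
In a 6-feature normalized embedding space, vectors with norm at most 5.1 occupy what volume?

Volume = π^{6/2}·(5.1)^6/Γ(4) ≈ 90932.6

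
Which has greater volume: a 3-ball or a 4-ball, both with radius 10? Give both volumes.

V_3(10) ≈ 4188.79. V_4(10) ≈ 49348. The 4-ball is larger.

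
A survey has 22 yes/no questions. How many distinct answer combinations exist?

Number of vertices = 2^22 = 4194304.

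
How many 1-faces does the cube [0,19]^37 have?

An n-cube has n·2^(n-1) edges. With n = 37: 37·68719476736 = 2542620639232.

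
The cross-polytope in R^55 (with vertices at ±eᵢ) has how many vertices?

Number of vertices = 2n = 110.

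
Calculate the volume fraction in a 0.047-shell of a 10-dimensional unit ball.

Shell fraction = 1 - (1-0.047)^10 ≈ 0.382085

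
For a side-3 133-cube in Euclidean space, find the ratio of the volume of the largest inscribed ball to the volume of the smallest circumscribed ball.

The radii are 3/2 and 3√133/2, so the volume ratio is (1/√133)^133 = 133^{-133/2} ≈ 5.80585e-142.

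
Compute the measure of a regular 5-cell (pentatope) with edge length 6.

Volume = 6^4 · √(5/2^4) / 4! ≈ 30.1869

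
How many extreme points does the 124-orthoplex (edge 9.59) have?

The 124-dimensional cross-polytope has 2n = 2·124 = 248 vertices.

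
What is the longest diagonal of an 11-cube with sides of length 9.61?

Diagonal = √11 · 9.61 ≈ 31.8728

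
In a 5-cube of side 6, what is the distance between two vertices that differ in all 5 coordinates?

Diagonal = √5 · 6 ≈ 13.4164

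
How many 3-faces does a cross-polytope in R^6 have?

f_3(6-orthoplex) = 2^4 · (6 choose 4) = 240.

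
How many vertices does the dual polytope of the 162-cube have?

An n-cross-polytope has 2n vertices; here n = 162, giving 324.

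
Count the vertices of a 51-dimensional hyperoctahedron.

Number of vertices = 2n = 102.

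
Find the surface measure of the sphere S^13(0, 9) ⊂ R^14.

S = n·V_n(r)/r = 14·V_14(9)/9 (volume-to-surface relation), giving 282429536481·π^7/40 ≈ 2.13255e+13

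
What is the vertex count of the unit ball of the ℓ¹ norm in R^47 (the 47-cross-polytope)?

An n-cross-polytope has 2n vertices; here n = 47, giving 94.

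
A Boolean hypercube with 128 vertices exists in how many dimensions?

Since 2^n = 128, we have n = 7.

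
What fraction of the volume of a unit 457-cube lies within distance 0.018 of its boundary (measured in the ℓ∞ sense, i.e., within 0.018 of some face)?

1 - (1 - 2·0.018)^457 = 1 - 0.964^457 ≈ 0.9999999471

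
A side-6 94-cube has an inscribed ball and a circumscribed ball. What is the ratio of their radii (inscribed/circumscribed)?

Ratio = (s/2)/(s√94/2) = 94^(-1/2) ≈ 0.103142.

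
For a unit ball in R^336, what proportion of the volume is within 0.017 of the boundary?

Shell fraction = 1 - (1-0.017)^336 ≈ 0.996852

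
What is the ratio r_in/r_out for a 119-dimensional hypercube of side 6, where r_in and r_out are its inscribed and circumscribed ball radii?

r_in = 6/2 (half the side); r_out = 6√119/2 (half the diagonal). Ratio = 1/√119 ≈ 0.0916698.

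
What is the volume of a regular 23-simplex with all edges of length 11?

V_23 = √(24) · 11^23 / (23! · 2^(23/2)) ≈ 0.0585866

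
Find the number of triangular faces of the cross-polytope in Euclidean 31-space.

Each 2-face is the convex hull of 3 vertices, one chosen as ±e_i from each of 3 distinct axes: 2^3·C(31,3) = 35960.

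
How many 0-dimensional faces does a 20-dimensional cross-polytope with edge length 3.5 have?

Each 0-face is the convex hull of 1 vertex, one chosen as ±e_i from each of 1 distinct axis: 2^1·C(20,1) = 40.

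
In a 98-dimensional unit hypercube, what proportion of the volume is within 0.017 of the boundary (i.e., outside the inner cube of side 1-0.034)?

1 - (1 - 2·0.017)^98 = 1 - 0.966^98 ≈ 0.96629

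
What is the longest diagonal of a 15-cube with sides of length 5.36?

||(5.36,5.36,...,5.36)|| = √(15)·5.36 ≈ 20.7592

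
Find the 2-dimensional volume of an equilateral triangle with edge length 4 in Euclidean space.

Area = (√3/4) · 4² = 6.9282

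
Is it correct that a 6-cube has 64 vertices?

True. The 6-cube has 2^6 = 64 vertices.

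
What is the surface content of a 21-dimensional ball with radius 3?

|∂B_21(3)| = 88159684608·π^10/8083075 ≈ 1.02139e+09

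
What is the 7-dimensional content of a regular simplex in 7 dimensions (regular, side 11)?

For a regular n-simplex with edge a, V = (a^n / n!)·√((n+1)/2^n). With a=11, n=7: V ≈ 966.626.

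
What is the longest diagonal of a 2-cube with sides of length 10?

The space diagonal of an n-cube of side s is s√n. Here 10·√2 ≈ 14.1421.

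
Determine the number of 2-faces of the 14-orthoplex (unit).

Number of 2-faces = 2^(2+1) · C(14,2+1) = 8 · 364 = 2912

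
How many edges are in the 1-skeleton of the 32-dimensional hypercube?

The 32-cube has n·2^(n-1) = 32·2^31 = 32·2147483648 = 68719476736 edges.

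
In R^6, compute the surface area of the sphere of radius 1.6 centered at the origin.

The surface area of an n-ball is 2π^(n/2) r^(n-1) / Γ(n/2). For n=6, r=1.6: 325.124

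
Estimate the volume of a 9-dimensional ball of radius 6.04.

Volume = π^{9/2}·(6.04)^9/Γ(11/2) ≈ 3.52899e+07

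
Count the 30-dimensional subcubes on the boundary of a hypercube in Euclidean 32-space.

Number of 30-faces = C(32,30) · 2^(32-30) = 496 · 4 = 1984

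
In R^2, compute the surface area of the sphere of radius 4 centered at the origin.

S_2(4) = 2·π^(2/2)·(4)^1 / Γ(2/2) = 2πr = 2π·4 ≈ 25.1327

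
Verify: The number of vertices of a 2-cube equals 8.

False. The 2-cube has 2^2 = 4 vertices.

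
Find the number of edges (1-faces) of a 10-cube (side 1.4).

Choose 1 of 10 axes to span the face (C(10,1) = 10 ways), then fix each of the remaining 9 coordinates at one of its two extreme values (2^9 = 512 ways): 10·512 = 5120.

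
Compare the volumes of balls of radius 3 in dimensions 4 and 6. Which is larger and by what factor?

V_4(3) ≈ 399.719, V_6(3) ≈ 3767.26. The 6-ball is larger by a factor of 9.425.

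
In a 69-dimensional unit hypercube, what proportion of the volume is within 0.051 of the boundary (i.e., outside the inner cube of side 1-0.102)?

1 - (1 - 2·0.051)^69 = 1 - 0.898^69 ≈ 0.999403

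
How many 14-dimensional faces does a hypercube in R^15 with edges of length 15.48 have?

f_14(15-cube) = (15 choose 14) · 2^1 = 30.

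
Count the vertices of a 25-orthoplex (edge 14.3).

The vertices are ±e_1, ..., ±e_25, so there are 2·25 = 50.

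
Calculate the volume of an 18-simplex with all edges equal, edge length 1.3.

V = (1.3^18 / 18!) · √((18+1) / 2^18) ≈ 1.49536e-16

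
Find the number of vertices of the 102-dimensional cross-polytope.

The vertices are ±e_1, ..., ±e_102, so there are 2·102 = 204.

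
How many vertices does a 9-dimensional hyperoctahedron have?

An n-cross-polytope has 2^(k+1)·C(n,k+1) k-faces. Here 2^1·C(9,1) = 2·9 = 18.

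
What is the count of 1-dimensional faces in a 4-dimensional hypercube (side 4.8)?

f_1(4-cube) = (4 choose 1) · 2^3 = 32.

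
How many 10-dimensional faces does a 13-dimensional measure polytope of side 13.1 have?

Number of 10-faces = C(13,10) · 2^(13-10) = 286 · 8 = 2288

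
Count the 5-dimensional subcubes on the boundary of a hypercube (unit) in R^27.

Number of 5-faces = C(27,5) · 2^(27-5) = 80730 · 4194304 = 338606161920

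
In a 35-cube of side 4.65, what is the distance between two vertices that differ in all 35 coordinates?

Diagonal = √35 · 4.65 ≈ 27.5098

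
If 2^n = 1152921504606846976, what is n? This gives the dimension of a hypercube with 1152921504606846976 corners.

Since 2^n = 1152921504606846976, we have n = 60.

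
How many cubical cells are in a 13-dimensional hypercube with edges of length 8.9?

Number of 3-faces = C(13,3) · 2^(13-3) = 286 · 1024 = 292864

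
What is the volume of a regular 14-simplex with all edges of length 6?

For a regular n-simplex with edge a, V = (a^n / n!)·√((n+1)/2^n). With a=6, n=14: V ≈ 0.0271985.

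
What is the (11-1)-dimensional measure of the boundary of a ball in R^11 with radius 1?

The surface area of an n-ball is 2π^(n/2) r^(n-1) / Γ(n/2). For n=11, r=1: 64·π^5/945 ≈ 20.7251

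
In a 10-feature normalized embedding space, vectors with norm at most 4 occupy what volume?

V_10(4) = π^(10/2) · (4)^10 / Γ(10/2 + 1) = 131072·π^5/15 ≈ 2.67404e+06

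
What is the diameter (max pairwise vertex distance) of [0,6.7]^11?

The space diagonal of an n-cube of side s is s√n. Here 6.7·√11 ≈ 22.2214.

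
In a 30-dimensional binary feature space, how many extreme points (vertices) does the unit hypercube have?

The 30-cube has 2^30 = 1073741824 vertices.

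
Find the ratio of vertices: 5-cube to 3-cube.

The 5-cube has 2^5 = 32 vertices. The 3-cube has 2^3 = 8 vertices. Ratio: 32/8 = 4.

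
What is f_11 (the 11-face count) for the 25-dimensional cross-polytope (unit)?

Each 11-face is the convex hull of 12 vertices, one chosen as ±e_i from each of 12 distinct axes: 2^12·C(25,12) = 21300428800.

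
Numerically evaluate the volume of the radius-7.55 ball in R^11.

Volume = π^{11/2}·(7.55)^11/Γ(13/2) ≈ 8.56094e+09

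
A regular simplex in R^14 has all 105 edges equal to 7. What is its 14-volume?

For a regular n-simplex with edge a, V = (a^n / n!)·√((n+1)/2^n). With a=7, n=14: V ≈ 0.235396.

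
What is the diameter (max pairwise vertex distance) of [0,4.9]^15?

||(4.9,4.9,...,4.9)|| = √(15)·4.9 ≈ 18.9776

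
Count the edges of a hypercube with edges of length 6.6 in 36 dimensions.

An n-cube has n·2^(n-1) edges. With n = 36: 36·34359738368 = 1236950581248.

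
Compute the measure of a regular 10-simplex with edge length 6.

V = (6^10 / 10!) · √((10+1) / 2^10) ≈ 1.72701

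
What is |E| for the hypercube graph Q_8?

An n-cube has n·2^(n-1) edges. With n = 8: 8·128 = 1024.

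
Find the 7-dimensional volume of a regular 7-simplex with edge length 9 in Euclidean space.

For a regular n-simplex with edge a, V = (a^n / n!)·√((n+1)/2^n). With a=9, n=7: V ≈ 237.25.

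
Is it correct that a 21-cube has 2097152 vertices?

True. The 21-cube has 2^21 = 2097152 vertices.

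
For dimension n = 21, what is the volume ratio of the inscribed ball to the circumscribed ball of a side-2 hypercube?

Volume scales as r^n, and r_in/r_out = 1/√21, giving (1/√21)^21 ≈ 1.30827e-14.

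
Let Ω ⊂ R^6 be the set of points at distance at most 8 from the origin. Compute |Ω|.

Volume = π^{6/2}·(8)^6/Γ(4) = 131072·π^3/3 ≈ 1.35468e+06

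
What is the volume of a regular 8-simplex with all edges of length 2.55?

Volume = 2.55^8 · √(9/2^8) / 8! ≈ 0.00831385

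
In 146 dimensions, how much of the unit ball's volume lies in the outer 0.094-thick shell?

1 - (1-0.094)^146 ≈ 0.9999994496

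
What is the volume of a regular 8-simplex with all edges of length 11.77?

Volume = 11.77^8 · √(9/2^8) / 8! ≈ 1712.74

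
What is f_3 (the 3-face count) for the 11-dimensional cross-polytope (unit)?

Number of 3-faces = 2^(3+1) · C(11,3+1) = 16 · 330 = 5280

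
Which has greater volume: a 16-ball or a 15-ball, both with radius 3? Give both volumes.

V_16(3) ≈ 1.01302e+07. V_15(3) ≈ 5.47329e+06. The 16-ball is larger.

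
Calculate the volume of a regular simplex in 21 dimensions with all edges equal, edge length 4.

Volume = 4^21 · √(22/2^21) / 21! ≈ 2.78813e-10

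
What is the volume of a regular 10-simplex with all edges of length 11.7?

For a regular n-simplex with edge a, V = (a^n / n!)·√((n+1)/2^n). With a=11.7, n=10: V ≈ 1372.91.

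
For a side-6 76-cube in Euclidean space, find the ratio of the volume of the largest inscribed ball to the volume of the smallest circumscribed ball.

V_in / V_out = (r_in/r_out)^76 = (1/√76)^76 = 76^(-76/2) ≈ 3.3813e-72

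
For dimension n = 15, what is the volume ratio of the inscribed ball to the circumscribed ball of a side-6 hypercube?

V_in/V_out = n^(-n/2) = 15^(-15/2) ≈ 1.51118e-09.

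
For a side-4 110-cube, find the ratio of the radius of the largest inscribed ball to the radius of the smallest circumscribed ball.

Ratio = (s/2)/(s√110/2) = 110^(-1/2) ≈ 0.0953463.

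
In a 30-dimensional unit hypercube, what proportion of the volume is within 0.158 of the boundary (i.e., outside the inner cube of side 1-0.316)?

1 - (1 - 2·0.158)^30 = 1 - 0.684^30 ≈ 0.999989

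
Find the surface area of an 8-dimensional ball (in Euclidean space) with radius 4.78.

S = n·V_n(r)/r = 8·V_8(4.78)/4.78 (volume-to-surface relation), giving 1.85129e+06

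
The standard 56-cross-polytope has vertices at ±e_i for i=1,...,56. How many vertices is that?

An n-cross-polytope has 2n vertices; here n = 56, giving 112.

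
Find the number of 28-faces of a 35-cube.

An n-cube has C(n,k)·2^(n-k) k-faces. Here C(35,28)·2^7 = 6724520·128 = 860738560.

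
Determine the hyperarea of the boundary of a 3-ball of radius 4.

S_3(4) = 2·π^(3/2)·(4)^2 / Γ(3/2) = 4πr² = 4π·(4)² ≈ 201.062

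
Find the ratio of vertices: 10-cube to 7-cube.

The 10-cube has 2^10 = 1024 vertices. The 7-cube has 2^7 = 128 vertices. Ratio: 1024/128 = 8.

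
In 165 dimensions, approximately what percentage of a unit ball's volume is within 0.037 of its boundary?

1 - (1-0.037)^165 ≈ 0.998012 ≈ 99.80%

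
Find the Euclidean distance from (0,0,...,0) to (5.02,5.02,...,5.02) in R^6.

||(5.02,5.02,...,5.02)|| = √(6)·5.02 ≈ 12.2964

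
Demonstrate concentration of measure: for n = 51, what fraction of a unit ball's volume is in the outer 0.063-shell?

1 - (1-0.063)^51 ≈ 0.963799 ≈ 96.38%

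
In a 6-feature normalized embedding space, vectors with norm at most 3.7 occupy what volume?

Volume = π^{6/2}·(3.7)^6/Γ(4) ≈ 13258.9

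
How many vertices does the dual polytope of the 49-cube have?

Number of vertices = 2n = 98.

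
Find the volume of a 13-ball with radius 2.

V = 1048576·π^6/135135 ≈ 7459.87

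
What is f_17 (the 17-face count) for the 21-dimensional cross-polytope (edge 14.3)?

Each 17-face is the convex hull of 18 vertices, one chosen as ±e_i from each of 18 distinct axes: 2^18·C(21,18) = 348651520.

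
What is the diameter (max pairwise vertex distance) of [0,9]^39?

The space diagonal of an n-cube of side s is s√n. Here 9·√39 ≈ 56.205.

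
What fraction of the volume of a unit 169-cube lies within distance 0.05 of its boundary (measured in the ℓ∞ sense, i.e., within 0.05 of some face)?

The inner cube has side 1-2·0.05 = 0.9 and volume (0.9)^169 ≈ 1.849e-08, so the shell holds 0.9999999815 of the volume.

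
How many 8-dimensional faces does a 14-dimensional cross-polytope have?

Each 8-face is the convex hull of 9 vertices, one chosen as ±e_i from each of 9 distinct axes: 2^9·C(14,9) = 1025024.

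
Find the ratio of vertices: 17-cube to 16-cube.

The 17-cube has 2^17 = 131072 vertices. The 16-cube has 2^16 = 65536 vertices. Ratio: 131072/65536 = 2.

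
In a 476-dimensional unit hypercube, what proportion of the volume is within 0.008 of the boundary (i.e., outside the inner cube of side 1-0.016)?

Shell fraction = 1 - (1-0.016)^476 ≈ 0.999537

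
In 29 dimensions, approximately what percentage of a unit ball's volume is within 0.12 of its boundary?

1 - (1-0.12)^29 ≈ 0.975453 ≈ 97.55%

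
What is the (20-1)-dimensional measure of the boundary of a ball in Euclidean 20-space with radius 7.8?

S = n·V_n(r)/r = 20·V_20(7.8)/7.8 (volume-to-surface relation), giving 4.59794e+16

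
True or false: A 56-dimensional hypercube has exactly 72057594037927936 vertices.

True. The 56-cube has 2^56 = 72057594037927936 vertices.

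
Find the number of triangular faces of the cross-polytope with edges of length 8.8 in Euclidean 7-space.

Number of 2-faces = 2^(2+1) · C(7,2+1) = 8 · 35 = 280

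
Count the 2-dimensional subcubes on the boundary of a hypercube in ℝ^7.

Number of 2-faces = C(7,2) · 2^(7-2) = 21 · 32 = 672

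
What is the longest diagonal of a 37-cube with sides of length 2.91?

The space diagonal of an n-cube of side s is s√n. Here 2.91·√37 ≈ 17.7008.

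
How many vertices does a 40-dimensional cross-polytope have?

Number of vertices = 2n = 80.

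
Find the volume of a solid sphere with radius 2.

V = 32·π/3 ≈ 33.5103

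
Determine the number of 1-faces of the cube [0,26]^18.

Choose 1 of 18 axes to span the face (C(18,1) = 18 ways), then fix each of the remaining 17 coordinates at one of its two extreme values (2^17 = 131072 ways): 18·131072 = 2359296.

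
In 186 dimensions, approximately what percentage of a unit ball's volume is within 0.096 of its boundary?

1 - (1-0.096)^186 ≈ 0.999999993 ≈ 99.999999%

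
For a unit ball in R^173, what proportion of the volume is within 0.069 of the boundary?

1 - (1-0.069)^173 ≈ 0.9999957509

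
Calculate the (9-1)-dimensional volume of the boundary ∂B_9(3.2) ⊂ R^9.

The surface area of an n-ball is 2π^(n/2) r^(n-1) / Γ(n/2). For n=9, r=3.2: 326407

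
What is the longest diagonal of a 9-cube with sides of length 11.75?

d = √(11.75² + 11.75² + ... + 11.75²) [9 terms] = √(9·11.75²) = 11.75√9 = 35.25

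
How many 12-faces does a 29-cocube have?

Each 12-face is the convex hull of 13 vertices, one chosen as ±e_i from each of 13 distinct axes: 2^13·C(29,13) = 555941191680.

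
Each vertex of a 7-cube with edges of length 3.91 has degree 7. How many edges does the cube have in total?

An n-cube has n·2^(n-1) edges. With n = 7: 7·64 = 448.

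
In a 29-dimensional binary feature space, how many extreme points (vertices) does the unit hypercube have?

Number of vertices = 2^29 = 536870912.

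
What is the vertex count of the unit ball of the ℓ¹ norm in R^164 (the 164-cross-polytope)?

The vertices are ±e_1, ..., ±e_164, so there are 2·164 = 328.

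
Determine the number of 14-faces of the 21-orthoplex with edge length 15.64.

An n-cross-polytope has 2^(k+1)·C(n,k+1) k-faces. Here 2^15·C(21,15) = 32768·54264 = 1778122752.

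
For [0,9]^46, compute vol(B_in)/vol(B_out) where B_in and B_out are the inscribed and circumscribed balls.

Volume scales as r^n, and r_in/r_out = 1/√46, giving (1/√46)^46 ≈ 5.70913e-39.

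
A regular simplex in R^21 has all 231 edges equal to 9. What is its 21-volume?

Volume = 9^21 · √(22/2^21) / 21! ≈ 0.00693658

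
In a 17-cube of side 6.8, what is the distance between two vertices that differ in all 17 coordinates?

Diagonal = √17 · 6.8 ≈ 28.0371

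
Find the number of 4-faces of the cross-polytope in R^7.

Each 4-face is the convex hull of 5 vertices, one chosen as ±e_i from each of 5 distinct axes: 2^5·C(7,5) = 672.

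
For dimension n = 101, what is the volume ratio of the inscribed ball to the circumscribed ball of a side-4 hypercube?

The radii are 4/2 and 4√101/2, so the volume ratio is (1/√101)^101 = 101^{-101/2} ≈ 6.05021e-102.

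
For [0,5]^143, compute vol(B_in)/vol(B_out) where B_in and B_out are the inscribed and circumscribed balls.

V_in / V_out = (r_in/r_out)^143 = (1/√143)^143 = 143^(-143/2) ≈ 7.8248e-155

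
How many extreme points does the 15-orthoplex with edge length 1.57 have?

The vertices are ±e_1, ..., ±e_15, so there are 2·15 = 30.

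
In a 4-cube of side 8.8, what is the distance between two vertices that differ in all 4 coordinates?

d = √(8.8² + 8.8² + ... + 8.8²) [4 terms] = √(4·8.8²) = 8.8√4 = 17.6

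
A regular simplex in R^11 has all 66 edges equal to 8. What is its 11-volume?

V_11 = √(12) · 8^11 / (11! · 2^(11/2)) ≈ 16.4725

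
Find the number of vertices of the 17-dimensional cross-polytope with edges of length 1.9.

The 17-dimensional cross-polytope has 2n = 2·17 = 34 vertices.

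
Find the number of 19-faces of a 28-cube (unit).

Choose 19 of 28 axes to span the face (C(28,19) = 6906900 ways), then fix each of the remaining 9 coordinates at one of its two extreme values (2^9 = 512 ways): 6906900·512 = 3536332800.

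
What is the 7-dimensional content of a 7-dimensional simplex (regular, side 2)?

For a regular n-simplex with edge a, V = (a^n / n!)·√((n+1)/2^n). With a=2, n=7: V ≈ 0.00634921.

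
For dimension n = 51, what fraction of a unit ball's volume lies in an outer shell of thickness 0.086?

1 - (1-0.086)^51 ≈ 0.989808 ≈ 98.98%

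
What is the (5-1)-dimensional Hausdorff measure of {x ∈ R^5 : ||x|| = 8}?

|∂B_5(8)| = 32768·π^2/3 ≈ 107802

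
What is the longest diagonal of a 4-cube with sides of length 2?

d = √(2² + 2² + ... + 2²) [4 terms] = √(4·2²) = 2√4 = 4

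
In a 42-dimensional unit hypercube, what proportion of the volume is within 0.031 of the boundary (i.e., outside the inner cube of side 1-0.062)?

1 - (1 - 2·0.031)^42 = 1 - 0.938^42 ≈ 0.931998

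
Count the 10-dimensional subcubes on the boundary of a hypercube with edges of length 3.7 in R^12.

Choose 10 of 12 axes to span the face (C(12,10) = 66 ways), then fix each of the remaining 2 coordinates at one of its two extreme values (2^2 = 4 ways): 66·4 = 264.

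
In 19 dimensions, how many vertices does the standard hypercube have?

Each vertex is a binary string of length 19, so there are 2^19 = 524288.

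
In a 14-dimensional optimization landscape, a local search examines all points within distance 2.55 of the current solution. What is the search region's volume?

The n-ball volume is π^(n/2)·r^n/Γ(n/2+1). With n=14, r=2.55: V ≈ 294565.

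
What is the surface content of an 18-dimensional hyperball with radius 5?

|∂B_18(5)| = 152587890625·π^9/4032 ≈ 1.1281e+12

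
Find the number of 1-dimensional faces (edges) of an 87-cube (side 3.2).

The 87-cube has n·2^(n-1) = 87·2^86 = 87·77371252455336267181195264 = 6731298963614255244763987968 edges.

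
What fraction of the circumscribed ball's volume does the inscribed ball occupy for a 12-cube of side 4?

Volume scales as r^n, and r_in/r_out = 1/√12, giving (1/√12)^12 ≈ 3.34898e-07.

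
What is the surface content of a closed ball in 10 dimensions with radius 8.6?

The surface area of an n-ball is 2π^(n/2) r^(n-1) / Γ(n/2). For n=10, r=8.6: 6.56227e+09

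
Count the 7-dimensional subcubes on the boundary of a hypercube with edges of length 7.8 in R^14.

Choose 7 of 14 axes to span the face (C(14,7) = 3432 ways), then fix each of the remaining 7 coordinates at one of its two extreme values (2^7 = 128 ways): 3432·128 = 439296.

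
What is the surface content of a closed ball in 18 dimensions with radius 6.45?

S_18(6.45) = 2·π^(18/2)·(6.45)^17 / Γ(18/2) ≈ 8.55802e+13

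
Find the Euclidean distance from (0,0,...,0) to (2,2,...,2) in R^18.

||(2,2,...,2)|| = √(18)·2 ≈ 8.48528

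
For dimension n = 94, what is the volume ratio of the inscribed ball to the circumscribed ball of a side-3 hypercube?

Volume scales as r^n, and r_in/r_out = 1/√94, giving (1/√94)^94 ≈ 1.83228e-93.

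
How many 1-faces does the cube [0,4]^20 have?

Each of the 2^20 = 1048576 vertices has degree 20; total edges = 20·2^20/2 = 10485760.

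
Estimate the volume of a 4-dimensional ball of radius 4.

V_4(4) = π^(4/2) · (4)^4 / Γ(4/2 + 1) = 128·π^2 ≈ 1263.31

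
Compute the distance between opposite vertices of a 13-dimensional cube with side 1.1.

The space diagonal of an n-cube of side s is s√n. Here 1.1·√13 ≈ 3.96611.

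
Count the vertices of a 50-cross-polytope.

The 50-dimensional cross-polytope has 2n = 2·50 = 100 vertices.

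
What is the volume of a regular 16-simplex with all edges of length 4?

Volume = 4^16 · √(17/2^16) / 16! ≈ 3.30617e-06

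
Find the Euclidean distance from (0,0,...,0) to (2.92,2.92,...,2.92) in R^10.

||(2.92,2.92,...,2.92)|| = √(10)·2.92 ≈ 9.23385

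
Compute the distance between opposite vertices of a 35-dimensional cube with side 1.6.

Diagonal = √35 · 1.6 ≈ 9.46573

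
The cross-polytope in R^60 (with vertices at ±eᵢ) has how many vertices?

Number of vertices = 2n = 120.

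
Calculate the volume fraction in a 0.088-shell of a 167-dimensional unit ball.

1 - (1-0.088)^167 ≈ 0.9999997915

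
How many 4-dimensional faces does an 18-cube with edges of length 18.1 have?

Choose 4 of 18 axes to span the face (C(18,4) = 3060 ways), then fix each of the remaining 14 coordinates at one of its two extreme values (2^14 = 16384 ways): 3060·16384 = 50135040.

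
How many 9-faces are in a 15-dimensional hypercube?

An n-cube has C(n,k)·2^(n-k) k-faces. Here C(15,9)·2^6 = 5005·64 = 320320.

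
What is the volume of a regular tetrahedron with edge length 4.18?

Volume = (√2/12) · 4.18³ = 8.60721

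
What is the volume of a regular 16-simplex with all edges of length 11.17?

For a regular n-simplex with edge a, V = (a^n / n!)·√((n+1)/2^n). With a=11.17, n=16: V ≈ 45.208.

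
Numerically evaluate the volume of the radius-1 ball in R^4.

V_4(1) = π^(4/2) · (1)^4 / Γ(4/2 + 1) = π^2/2 ≈ 4.9348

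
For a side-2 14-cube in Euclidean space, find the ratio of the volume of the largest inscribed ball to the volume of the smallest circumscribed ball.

The radii are 2/2 and 2√14/2, so the volume ratio is (1/√14)^14 = 14^{-14/2} ≈ 9.48645e-09.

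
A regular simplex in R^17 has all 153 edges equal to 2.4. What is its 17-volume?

Volume = 2.4^17 · √(18/2^17) / 17! ≈ 9.58085e-11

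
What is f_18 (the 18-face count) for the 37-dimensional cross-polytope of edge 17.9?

Number of 18-faces = 2^(18+1) · C(37,18+1) = 524288 · 17672631900 = 9265548833587200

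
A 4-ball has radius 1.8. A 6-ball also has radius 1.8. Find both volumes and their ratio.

V_4(1.8) ≈ 51.8036. V_6(1.8) ≈ 175.765. Ratio V_4/V_6 ≈ 0.2947.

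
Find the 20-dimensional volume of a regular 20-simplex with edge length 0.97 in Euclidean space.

Volume = 0.97^20 · √(21/2^20) / 20! ≈ 1.00028e-21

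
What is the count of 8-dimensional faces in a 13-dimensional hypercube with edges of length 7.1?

An n-cube has C(n,k)·2^(n-k) k-faces. Here C(13,8)·2^5 = 1287·32 = 41184.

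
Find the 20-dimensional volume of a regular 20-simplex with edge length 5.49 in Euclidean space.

Volume = 5.49^20 · √(21/2^20) / 20! ≈ 1.13797e-06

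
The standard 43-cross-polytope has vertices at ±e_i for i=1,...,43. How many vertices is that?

The 43-dimensional cross-polytope has 2n = 2·43 = 86 vertices.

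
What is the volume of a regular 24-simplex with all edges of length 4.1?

For a regular n-simplex with edge a, V = (a^n / n!)·√((n+1)/2^n). With a=4.1, n=24: V ≈ 1.00165e-12.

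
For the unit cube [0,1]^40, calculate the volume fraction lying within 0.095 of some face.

Shell fraction = 1 - (1-0.19)^40 ≈ 0.999782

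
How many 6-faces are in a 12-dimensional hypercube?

Number of 6-faces = C(12,6) · 2^(12-6) = 924 · 64 = 59136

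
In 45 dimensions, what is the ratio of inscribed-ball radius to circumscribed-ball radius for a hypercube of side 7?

For an n-cube of any side s, the inradius is s/2 and the circumradius is s√n/2, so the ratio is 1/√45 ≈ 0.149071.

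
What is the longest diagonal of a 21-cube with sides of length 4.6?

The space diagonal of an n-cube of side s is s√n. Here 4.6·√21 ≈ 21.0798.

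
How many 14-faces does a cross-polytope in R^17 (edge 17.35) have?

Each 14-face is the convex hull of 15 vertices, one chosen as ±e_i from each of 15 distinct axes: 2^15·C(17,15) = 4456448.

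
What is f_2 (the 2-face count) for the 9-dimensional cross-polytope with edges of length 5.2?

Number of 2-faces = 2^(2+1) · C(9,2+1) = 8 · 84 = 672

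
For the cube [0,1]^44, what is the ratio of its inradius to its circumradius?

For an n-cube of any side s, the inradius is s/2 and the circumradius is s√n/2, so the ratio is 1/√44 ≈ 0.150756.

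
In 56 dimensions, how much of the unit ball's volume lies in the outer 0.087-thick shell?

1 - (1-0.087)^56 ≈ 0.993885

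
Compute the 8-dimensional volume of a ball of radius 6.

Volume = π^{8/2}·(6)^8/Γ(5) = 69984·π^4 ≈ 6.81708e+06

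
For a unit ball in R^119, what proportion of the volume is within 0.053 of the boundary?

Shell fraction = 1 - (1-0.053)^119 ≈ 0.998467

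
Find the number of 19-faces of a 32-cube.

Number of 19-faces = C(32,19) · 2^(32-19) = 347373600 · 8192 = 2845684531200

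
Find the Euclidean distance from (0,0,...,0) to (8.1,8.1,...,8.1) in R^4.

||(8.1,8.1,...,8.1)|| = √(4)·8.1 = 16.2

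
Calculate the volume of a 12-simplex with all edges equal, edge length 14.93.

V = (14.93^12 / 12!) · √((12+1) / 2^12) ≈ 14426.9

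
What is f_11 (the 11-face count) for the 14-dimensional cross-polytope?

Each 11-face is the convex hull of 12 vertices, one chosen as ±e_i from each of 12 distinct axes: 2^12·C(14,12) = 372736.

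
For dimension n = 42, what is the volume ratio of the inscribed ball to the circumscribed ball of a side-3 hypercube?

V_in / V_out = (r_in/r_out)^42 = (1/√42)^42 = 42^(-42/2) ≈ 8.1614e-35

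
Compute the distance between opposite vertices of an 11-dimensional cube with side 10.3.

d = √(10.3² + 10.3² + ... + 10.3²) [11 terms] = √(11·10.3²) = 10.3√11 ≈ 34.1612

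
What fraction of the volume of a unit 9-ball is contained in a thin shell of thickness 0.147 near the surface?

Shell fraction = 1 - (1-0.147)^9 ≈ 0.760921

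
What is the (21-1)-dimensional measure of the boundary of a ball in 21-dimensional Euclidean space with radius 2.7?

S_21(2.7) = 2·π^(21/2)·(2.7)^20 / Γ(21/2) ≈ 1.24177e+08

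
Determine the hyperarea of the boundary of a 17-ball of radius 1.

S_17(1) = 2·π^(17/2)·(1)^16 / Γ(17/2) = 512·π^8/2027025 ≈ 2.39668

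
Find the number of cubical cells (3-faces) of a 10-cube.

Number of 3-faces = C(10,3) · 2^(10-3) = 120 · 128 = 15360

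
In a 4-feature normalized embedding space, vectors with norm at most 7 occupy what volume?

V = 2401·π^2/2 ≈ 11848.5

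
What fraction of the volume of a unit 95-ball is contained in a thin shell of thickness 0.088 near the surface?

V(inner)/V(outer) = ((1-0.088)/1)^95 ≈ 0.0001583, so the shell fraction is 0.999842.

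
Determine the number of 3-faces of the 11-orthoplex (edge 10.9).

f_3(11-orthoplex) = 2^4 · (11 choose 4) = 5280.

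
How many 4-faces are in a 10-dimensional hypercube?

Number of 4-faces = C(10,4) · 2^(10-4) = 210 · 64 = 13440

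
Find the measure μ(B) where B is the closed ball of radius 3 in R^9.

Volume = π^{9/2}·(3)^9/Γ(11/2) = 23328·π^4/35 ≈ 64924.6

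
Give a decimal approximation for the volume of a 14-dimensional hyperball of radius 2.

V_14(2) = π^(14/2) · (2)^14 / Γ(14/2 + 1) = 1024·π^7/315 ≈ 9818.35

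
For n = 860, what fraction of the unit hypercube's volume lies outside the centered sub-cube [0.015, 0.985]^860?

The inner cube has side 1-2·0.015 = 0.97 and volume (0.97)^860 ≈ 4.204e-12, so the shell holds 1 - 4.204e-12 of the volume.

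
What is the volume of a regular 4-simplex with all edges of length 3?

For a regular n-simplex with edge a, V = (a^n / n!)·√((n+1)/2^n). With a=3, n=4: V ≈ 1.88668.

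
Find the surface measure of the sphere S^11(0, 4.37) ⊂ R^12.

|∂B_12(4.37)| ≈ 1.77846e+08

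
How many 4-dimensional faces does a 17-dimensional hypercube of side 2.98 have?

f_4(17-cube) = (17 choose 4) · 2^13 = 19496960.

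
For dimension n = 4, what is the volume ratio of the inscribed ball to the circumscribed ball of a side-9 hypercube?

V_in / V_out = (r_in/r_out)^4 = (1/√4)^4 = 4^(-4/2) ≈ 0.0625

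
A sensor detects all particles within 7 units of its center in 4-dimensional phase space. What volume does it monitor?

The n-ball volume is π^(n/2)·r^n/Γ(n/2+1). With n=4, r=7: V = 2401·π^2/2 ≈ 11848.5.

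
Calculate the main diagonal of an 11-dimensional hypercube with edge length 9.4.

Diagonal = √11 · 9.4 ≈ 31.1763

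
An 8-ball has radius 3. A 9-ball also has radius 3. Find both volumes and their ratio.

V_8(3) ≈ 26629.2. V_9(3) ≈ 64924.6. Ratio V_8/V_9 ≈ 0.4102.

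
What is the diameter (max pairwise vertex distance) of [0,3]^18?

Diagonal = √18 · 3 ≈ 12.7279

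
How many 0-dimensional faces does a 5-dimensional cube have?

An n-cube has C(n,k)·2^(n-k) k-faces. Here C(5,0)·2^5 = 1·32 = 32.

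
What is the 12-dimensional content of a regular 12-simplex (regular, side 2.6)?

For a regular n-simplex with edge a, V = (a^n / n!)·√((n+1)/2^n). With a=2.6, n=12: V ≈ 1.12237e-05.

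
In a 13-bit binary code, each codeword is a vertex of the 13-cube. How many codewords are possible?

An n-cube has 2^n vertices; for n = 13 that is 2^13 = 8192.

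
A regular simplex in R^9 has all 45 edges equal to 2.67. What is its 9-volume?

Volume = 2.67^9 · √(10/2^9) / 9! ≈ 0.00265585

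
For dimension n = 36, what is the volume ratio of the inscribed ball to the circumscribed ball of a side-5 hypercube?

The radii are 5/2 and 5√36/2, so the volume ratio is (1/√36)^36 = 36^{-36/2} ≈ 9.69516e-29.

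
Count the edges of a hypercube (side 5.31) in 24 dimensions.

Each of the 2^24 = 16777216 vertices has degree 24; total edges = 24·2^24/2 = 201326592.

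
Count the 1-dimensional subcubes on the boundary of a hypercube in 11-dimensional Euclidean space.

Choose 1 of 11 axes to span the face (C(11,1) = 11 ways), then fix each of the remaining 10 coordinates at one of its two extreme values (2^10 = 1024 ways): 11·1024 = 11264.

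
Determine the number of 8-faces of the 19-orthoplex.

Each 8-face is the convex hull of 9 vertices, one chosen as ±e_i from each of 9 distinct axes: 2^9·C(19,9) = 47297536.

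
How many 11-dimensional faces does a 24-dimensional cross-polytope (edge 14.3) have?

An n-cross-polytope has 2^(k+1)·C(n,k+1) k-faces. Here 2^12·C(24,12) = 4096·2704156 = 11076222976.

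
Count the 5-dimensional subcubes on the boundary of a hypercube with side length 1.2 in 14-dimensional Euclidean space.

f_5(14-cube) = (14 choose 5) · 2^9 = 1025024.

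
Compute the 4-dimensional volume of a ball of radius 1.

V = π^2/2 ≈ 4.9348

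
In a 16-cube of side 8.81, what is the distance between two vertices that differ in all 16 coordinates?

||(8.81,8.81,...,8.81)|| = √(16)·8.81 = 35.24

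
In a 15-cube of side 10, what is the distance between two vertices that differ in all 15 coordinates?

||(10,10,...,10)|| = √(15)·10 ≈ 38.7298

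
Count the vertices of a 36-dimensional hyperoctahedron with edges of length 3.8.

Number of vertices = 2n = 72.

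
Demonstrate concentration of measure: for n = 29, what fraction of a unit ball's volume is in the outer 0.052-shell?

1 - (1-0.052)^29 ≈ 0.787459 ≈ 78.75%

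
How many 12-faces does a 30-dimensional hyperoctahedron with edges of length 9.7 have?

f_12(30-orthoplex) = 2^13 · (30 choose 13) = 981072691200.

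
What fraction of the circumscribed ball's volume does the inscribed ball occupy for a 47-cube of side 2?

V_in / V_out = (r_in/r_out)^47 = (1/√47)^47 = 47^(-47/2) ≈ 5.07809e-40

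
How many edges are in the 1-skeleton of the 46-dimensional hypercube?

Each of the 2^46 = 70368744177664 vertices has degree 46; total edges = 46·2^46/2 = 1618481116086272.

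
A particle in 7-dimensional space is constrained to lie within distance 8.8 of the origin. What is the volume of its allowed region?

The n-ball volume is π^(n/2)·r^n/Γ(n/2+1). With n=7, r=8.8: V ≈ 1.9309e+07.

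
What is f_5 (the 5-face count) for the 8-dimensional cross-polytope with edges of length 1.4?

Each 5-face is the convex hull of 6 vertices, one chosen as ±e_i from each of 6 distinct axes: 2^6·C(8,6) = 1792.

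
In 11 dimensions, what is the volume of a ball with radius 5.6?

The n-ball volume is π^(n/2)·r^n/Γ(n/2+1). With n=11, r=5.6: V ≈ 3.20017e+08.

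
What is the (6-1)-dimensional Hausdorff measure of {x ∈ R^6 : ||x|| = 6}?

The surface area of an n-ball is 2π^(n/2) r^(n-1) / Γ(n/2). For n=6, r=6: 7776·π^3 ≈ 241105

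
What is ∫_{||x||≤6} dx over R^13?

The n-ball volume is π^(n/2)·r^n/Γ(n/2+1). With n=13, r=6: V = 61917364224·π^6/5005 ≈ 1.18934e+10.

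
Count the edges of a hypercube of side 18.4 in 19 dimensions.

An n-cube has n·2^(n-1) edges. With n = 19: 19·262144 = 4980736.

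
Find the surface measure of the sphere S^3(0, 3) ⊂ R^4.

S = n·V_n(r)/r = 4·V_4(3)/3 (volume-to-surface relation), giving 54·π^2 ≈ 532.959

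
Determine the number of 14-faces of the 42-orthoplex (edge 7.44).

f_14(42-orthoplex) = 2^15 · (42 choose 15) = 3233298108121088.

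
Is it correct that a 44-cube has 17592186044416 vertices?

True. The 44-cube has 2^44 = 17592186044416 vertices.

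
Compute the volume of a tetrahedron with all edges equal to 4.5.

Volume = (√2/12) · 4.5³ = 10.7392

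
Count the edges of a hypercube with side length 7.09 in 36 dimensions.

Each of the 2^36 = 68719476736 vertices has degree 36; total edges = 36·2^36/2 = 1236950581248.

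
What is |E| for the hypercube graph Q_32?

The 32-cube has n·2^(n-1) = 32·2^31 = 32·2147483648 = 68719476736 edges.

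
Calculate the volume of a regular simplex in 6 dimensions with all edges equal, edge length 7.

V = (7^6 / 6!) · √((6+1) / 2^6) ≈ 54.0399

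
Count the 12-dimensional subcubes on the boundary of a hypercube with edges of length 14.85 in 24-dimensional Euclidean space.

An n-cube has C(n,k)·2^(n-k) k-faces. Here C(24,12)·2^12 = 2704156·4096 = 11076222976.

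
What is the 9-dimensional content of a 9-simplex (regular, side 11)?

For a regular n-simplex with edge a, V = (a^n / n!)·√((n+1)/2^n). With a=11, n=9: V ≈ 908.105.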